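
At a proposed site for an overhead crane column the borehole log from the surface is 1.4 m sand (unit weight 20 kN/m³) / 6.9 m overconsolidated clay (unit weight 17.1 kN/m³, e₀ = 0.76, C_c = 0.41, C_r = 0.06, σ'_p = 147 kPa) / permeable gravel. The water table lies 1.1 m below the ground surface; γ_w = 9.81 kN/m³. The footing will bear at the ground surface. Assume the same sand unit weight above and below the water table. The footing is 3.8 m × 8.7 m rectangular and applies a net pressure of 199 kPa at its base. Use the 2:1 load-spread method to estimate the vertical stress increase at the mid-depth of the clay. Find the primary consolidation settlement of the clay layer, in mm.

S_c ≈ 76.7 mm

Mid-depth of clay below the ground surface: z = 1.4 + 6.9/2 = 4.85 m.
Total vertical stress at mid-clay: σ_v = 20×1.4 + 17.1×3.45 = 86.995 kPa.
Pore pressure: u = 9.81×(4.85 − 1.1) = 36.788 kPa.
Initial effective stress: σ'_0 = σ_v − u = 86.995 − 36.788 = 50.207 kPa.
Stress increase at mid-clay by the 2:1 spreading method:
Δσ = qBL/((B+z)(L+z)) = 199×3.8×8.7/((3.8+4.85)(8.7+4.85)) = 56.131 kPa
Final effective stress: σ'_f = 50.207 + 56.131 = 106.34 kPa.
σ'_f = 106.34 ≤ σ'_p = 147 kPa, so the clay remains overconsolidated and only the recompression index applies:
S_c = C_r·H/(1+e₀)·log₁₀(σ'_f/σ'_0) = 0.06×6.9/1.76×log₁₀(106.34/50.207)
    = 0.23523 × 0.32593 = 0.07667 m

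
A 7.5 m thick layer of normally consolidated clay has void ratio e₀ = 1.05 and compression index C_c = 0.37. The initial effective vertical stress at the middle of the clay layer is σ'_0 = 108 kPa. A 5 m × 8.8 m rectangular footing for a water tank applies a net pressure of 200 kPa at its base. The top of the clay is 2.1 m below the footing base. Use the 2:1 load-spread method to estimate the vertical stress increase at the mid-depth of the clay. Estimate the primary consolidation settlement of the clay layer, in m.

Mid-depth of clay below the footing base: z = 2.1 + 7.5/2 = 5.85 m.
Stress increase at mid-clay by the 2:1 spreading method:
Δσ = qBL/((B+z)(L+z)) = 200×5×8.8/((5+5.85)(8.8+5.85)) = 55.362 kPa
Final effective stress: σ'_f = σ'_0 + Δσ = 108 + 55.362 = 163.36 kPa.
Normally consolidated clay, so the full stress increment lies on the virgin compression line:
S_c = C_c·H/(1+e₀)·log₁₀(σ'_f/σ'_0) = 0.37×7.5/(1+1.05)×log₁₀(163.36/108)
    = 1.3537 × 0.17972 = 0.2433 m

S_c ≈ 0.243 m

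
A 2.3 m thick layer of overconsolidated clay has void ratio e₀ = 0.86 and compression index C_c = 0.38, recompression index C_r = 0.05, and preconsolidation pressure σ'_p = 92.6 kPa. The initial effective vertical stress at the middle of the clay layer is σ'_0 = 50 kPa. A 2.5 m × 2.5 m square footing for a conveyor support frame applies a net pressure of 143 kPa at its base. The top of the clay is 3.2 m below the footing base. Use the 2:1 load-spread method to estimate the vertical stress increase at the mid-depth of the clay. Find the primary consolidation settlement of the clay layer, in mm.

S_c ≈ 8.67 mm

Mid-depth of clay below the footing base: z = 3.2 + 2.3/2 = 4.35 m.
Stress increase at mid-clay by the 2:1 spreading method:
Δσ = qBL/((B+z)(L+z)) = 143×2.5×2.5/((2.5+4.35)(2.5+4.35)) = 19.047 kPa
Final effective stress: σ'_f = 50 + 19.047 = 69.047 kPa.
σ'_f = 69.047 ≤ σ'_p = 92.6 kPa, so the clay remains overconsolidated and only the recompression index applies:
S_c = C_r·H/(1+e₀)·log₁₀(σ'_f/σ'_0) = 0.05×2.3/1.86×log₁₀(69.047/50)
    = 0.06183 × 0.14017 = 0.008667 m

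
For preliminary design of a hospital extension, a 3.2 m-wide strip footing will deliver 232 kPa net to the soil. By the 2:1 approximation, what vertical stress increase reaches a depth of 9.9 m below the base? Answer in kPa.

Δσ_z ≈ 56.7 kPa

By the 2:1 method the load spreads at 1 horizontal : 2 vertical, so at depth z the loaded area has grown by z in each plan dimension:
Δσ = qB/(B+z) = 232×3.2/(3.2+9.9) = 56.672 kPa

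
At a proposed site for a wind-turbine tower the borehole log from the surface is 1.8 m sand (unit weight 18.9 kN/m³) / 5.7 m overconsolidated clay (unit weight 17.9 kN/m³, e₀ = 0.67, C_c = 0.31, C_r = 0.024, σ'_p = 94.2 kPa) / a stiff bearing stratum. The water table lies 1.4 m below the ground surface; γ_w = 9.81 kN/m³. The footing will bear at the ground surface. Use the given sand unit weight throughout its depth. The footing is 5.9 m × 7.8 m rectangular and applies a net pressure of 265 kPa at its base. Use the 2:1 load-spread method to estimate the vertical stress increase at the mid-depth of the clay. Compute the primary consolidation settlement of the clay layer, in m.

S_c ≈ 0.222 m

Mid-depth of clay below the ground surface: z = 1.8 + 5.7/2 = 4.65 m.
Total vertical stress at mid-clay: σ_v = 18.9×1.8 + 17.9×2.85 = 85.035 kPa.
Pore pressure: u = 9.81×(4.65 − 1.4) = 31.883 kPa.
Initial effective stress: σ'_0 = σ_v − u = 85.035 − 31.883 = 53.152 kPa.
Stress increase at mid-clay by the 2:1 spreading method:
Δσ = qBL/((B+z)(L+z)) = 265×5.9×7.8/((5.9+4.65)(7.8+4.65)) = 92.848 kPa
Final effective stress: σ'_f = 53.152 + 92.848 = 146 kPa.
σ'_f = 146 > σ'_p = 94.2 kPa, so the stress path crosses the preconsolidation pressure — recompression up to σ'_p, then virgin compression beyond:
S_c = H/(1+e₀)·[C_r·log₁₀(σ'_p/σ'_0) + C_c·log₁₀(σ'_f/σ'_p)]
    = 5.7/1.67 × [0.024×log₁₀(94.2/53.152) + 0.31×log₁₀(146/94.2)]
    = 3.4132 × [0.0059648 + 0.058994] = 0.2217 m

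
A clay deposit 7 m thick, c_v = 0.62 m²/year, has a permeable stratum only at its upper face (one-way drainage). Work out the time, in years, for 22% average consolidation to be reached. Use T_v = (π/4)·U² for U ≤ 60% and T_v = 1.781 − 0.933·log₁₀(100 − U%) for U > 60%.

t ≈ 3 years

Drainage path length: H_d = H = 7 m (single drainage).
U ≤ 60%: T_v = (π/4)·U² = (π/4)×0.22² = 0.038013.
t = T_v·H_d²/c_v = 0.038013×7²/0.62 = 3.004 years.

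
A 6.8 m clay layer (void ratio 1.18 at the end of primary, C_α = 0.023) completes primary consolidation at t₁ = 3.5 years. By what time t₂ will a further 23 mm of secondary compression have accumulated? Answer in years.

S_s = C_α·H/(1+e_p)·log₁₀(t₂/t₁) ⇒ log₁₀(t₂/t₁) = S_s·(1+e_p)/(C_α·H).
log₁₀(t₂/t₁) = 0.023 × (1+1.18) / (0.023×6.8) = 0.3206
t₂ = t₁ × 10^0.3206 = 3.5 × 2.092 = 7.322 years

t₂ ≈ 7.32 years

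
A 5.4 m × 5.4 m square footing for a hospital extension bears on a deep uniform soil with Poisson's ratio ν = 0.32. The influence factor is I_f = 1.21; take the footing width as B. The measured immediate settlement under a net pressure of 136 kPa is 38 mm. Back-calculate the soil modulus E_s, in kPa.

E_s ≈ 21000 kPa

S_e = q·B·(1−ν²)/E_s · I_f  ⇒  E_s = q·B·(1−ν²)·I_f / S_e.
E_s = 136 × 5.4 × 0.8976 × 1.21 / 0.038 = 20990 kPa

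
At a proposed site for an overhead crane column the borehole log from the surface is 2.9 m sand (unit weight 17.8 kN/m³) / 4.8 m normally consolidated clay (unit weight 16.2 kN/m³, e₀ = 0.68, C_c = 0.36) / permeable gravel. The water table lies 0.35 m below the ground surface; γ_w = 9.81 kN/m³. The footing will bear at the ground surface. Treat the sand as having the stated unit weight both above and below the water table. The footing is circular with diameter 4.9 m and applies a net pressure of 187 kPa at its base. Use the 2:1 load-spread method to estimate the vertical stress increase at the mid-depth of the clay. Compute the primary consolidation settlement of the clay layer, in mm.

Mid-depth of clay below the ground surface: z = 2.9 + 4.8/2 = 5.3 m.
Total vertical stress at mid-clay: σ_v = 17.8×2.9 + 16.2×2.4 = 90.5 kPa.
Pore pressure: u = 9.81×(5.3 − 0.35) = 48.56 kPa.
Initial effective stress: σ'_0 = σ_v − u = 90.5 − 48.56 = 41.94 kPa.
Stress increase at mid-clay by the 2:1 spreading method:
Δσ ≈ qD²/(D+z)² = 187×4.9²/(4.9+5.3)² = 43.155 kPa
Final effective stress: σ'_f = σ'_0 + Δσ = 41.94 + 43.155 = 85.095 kPa.
Normally consolidated clay, so the full stress increment lies on the virgin compression line:
S_c = C_c·H/(1+e₀)·log₁₀(σ'_f/σ'_0) = 0.36×4.8/(1+0.68)×log₁₀(85.095/41.94)
    = 1.0286 × 0.30728 = 0.3161 m

S_c ≈ 316 mm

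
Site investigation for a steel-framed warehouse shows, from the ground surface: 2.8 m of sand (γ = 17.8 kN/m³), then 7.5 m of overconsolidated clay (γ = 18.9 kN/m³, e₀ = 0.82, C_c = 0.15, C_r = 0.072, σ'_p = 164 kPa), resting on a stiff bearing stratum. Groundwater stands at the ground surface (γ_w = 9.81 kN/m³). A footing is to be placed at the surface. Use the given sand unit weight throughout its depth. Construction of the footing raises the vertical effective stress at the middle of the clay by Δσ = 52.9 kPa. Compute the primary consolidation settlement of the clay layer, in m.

S_c ≈ 0.0852 m

Mid-depth of clay below the ground surface: z = 2.8 + 7.5/2 = 6.55 m.
Total vertical stress at mid-clay: σ_v = 17.8×2.8 + 18.9×3.75 = 120.72 kPa.
Pore pressure: u = 9.81×(6.55 − 0) = 64.255 kPa.
Initial effective stress: σ'_0 = σ_v − u = 120.72 − 64.255 = 56.465 kPa.
Final effective stress: σ'_f = 56.465 + 52.9 = 109.37 kPa.
σ'_f = 109.37 ≤ σ'_p = 164 kPa, so the clay remains overconsolidated and only the recompression index applies:
S_c = C_r·H/(1+e₀)·log₁₀(σ'_f/σ'_0) = 0.072×7.5/1.82×log₁₀(109.37/56.465)
    = 0.2967 × 0.28712 = 0.08519 m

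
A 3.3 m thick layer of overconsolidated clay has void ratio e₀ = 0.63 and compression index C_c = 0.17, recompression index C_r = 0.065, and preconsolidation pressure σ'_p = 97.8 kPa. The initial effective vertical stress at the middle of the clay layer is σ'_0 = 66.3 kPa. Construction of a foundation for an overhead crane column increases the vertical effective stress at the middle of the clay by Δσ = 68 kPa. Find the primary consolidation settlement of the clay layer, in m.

Final effective stress: σ'_f = 66.3 + 68 = 134.3 kPa.
σ'_f = 134.3 > σ'_p = 97.8 kPa, so the stress path crosses the preconsolidation pressure — recompression up to σ'_p, then virgin compression beyond:
S_c = H/(1+e₀)·[C_r·log₁₀(σ'_p/σ'_0) + C_c·log₁₀(σ'_f/σ'_p)]
    = 3.3/1.63 × [0.065×log₁₀(97.8/66.3) + 0.17×log₁₀(134.3/97.8)]
    = 2.0245 × [0.010974 + 0.023415] = 0.06962 m

S_c ≈ 0.0696 m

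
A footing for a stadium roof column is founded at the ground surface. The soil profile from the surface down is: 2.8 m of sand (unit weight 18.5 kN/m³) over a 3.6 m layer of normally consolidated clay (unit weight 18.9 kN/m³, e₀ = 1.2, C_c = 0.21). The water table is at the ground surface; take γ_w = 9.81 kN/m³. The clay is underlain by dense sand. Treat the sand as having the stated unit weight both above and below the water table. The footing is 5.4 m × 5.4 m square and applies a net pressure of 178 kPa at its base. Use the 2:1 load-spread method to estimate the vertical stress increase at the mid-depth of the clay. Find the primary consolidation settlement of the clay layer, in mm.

Mid-depth of clay below the ground surface: z = 2.8 + 3.6/2 = 4.6 m.
Total vertical stress at mid-clay: σ_v = 18.5×2.8 + 18.9×1.8 = 85.82 kPa.
Pore pressure: u = 9.81×(4.6 − 0) = 45.126 kPa.
Initial effective stress: σ'_0 = σ_v − u = 85.82 − 45.126 = 40.694 kPa.
Stress increase at mid-clay by the 2:1 spreading method:
Δσ = qBL/((B+z)(L+z)) = 178×5.4×5.4/((5.4+4.6)(5.4+4.6)) = 51.905 kPa
Final effective stress: σ'_f = σ'_0 + Δσ = 40.694 + 51.905 = 92.599 kPa.
Normally consolidated clay, so the full stress increment lies on the virgin compression line:
S_c = C_c·H/(1+e₀)·log₁₀(σ'_f/σ'_0) = 0.21×3.6/(1+1.2)×log₁₀(92.599/40.694)
    = 0.34364 × 0.35708 = 0.1227 m

S_c ≈ 123 mm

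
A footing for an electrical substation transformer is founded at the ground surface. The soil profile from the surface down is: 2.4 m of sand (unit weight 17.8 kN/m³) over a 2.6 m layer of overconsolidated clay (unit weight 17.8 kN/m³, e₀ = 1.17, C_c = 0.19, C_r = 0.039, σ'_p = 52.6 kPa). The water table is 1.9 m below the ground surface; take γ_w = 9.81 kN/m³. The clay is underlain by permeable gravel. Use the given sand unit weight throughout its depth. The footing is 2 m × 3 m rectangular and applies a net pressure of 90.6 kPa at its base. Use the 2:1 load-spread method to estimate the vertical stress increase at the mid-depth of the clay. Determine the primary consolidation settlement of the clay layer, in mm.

S_c ≈ 18.7 mm

Mid-depth of clay below the ground surface: z = 2.4 + 2.6/2 = 3.7 m.
Total vertical stress at mid-clay: σ_v = 17.8×2.4 + 17.8×1.3 = 65.86 kPa.
Pore pressure: u = 9.81×(3.7 − 1.9) = 17.658 kPa.
Initial effective stress: σ'_0 = σ_v − u = 65.86 − 17.658 = 48.202 kPa.
Stress increase at mid-clay by the 2:1 spreading method:
Δσ = qBL/((B+z)(L+z)) = 90.6×2×3/((2+3.7)(3+3.7)) = 14.234 kPa
Final effective stress: σ'_f = 48.202 + 14.234 = 62.436 kPa.
σ'_f = 62.436 > σ'_p = 52.6 kPa, so the stress path crosses the preconsolidation pressure — recompression up to σ'_p, then virgin compression beyond:
S_c = H/(1+e₀)·[C_r·log₁₀(σ'_p/σ'_0) + C_c·log₁₀(σ'_f/σ'_p)]
    = 2.6/2.17 × [0.039×log₁₀(52.6/48.202) + 0.19×log₁₀(62.436/52.6)]
    = 1.1982 × [0.0014789 + 0.014145] = 0.01872 m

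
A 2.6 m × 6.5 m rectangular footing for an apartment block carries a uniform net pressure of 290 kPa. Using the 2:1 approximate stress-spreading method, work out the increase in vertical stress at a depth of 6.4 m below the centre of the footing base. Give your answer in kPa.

By the 2:1 method the load spreads at 1 horizontal : 2 vertical, so at depth z the loaded area has grown by z in each plan dimension:
Δσ = qBL/((B+z)(L+z)) = 290×2.6×6.5/((2.6+6.4)(6.5+6.4)) = 42.214 kPa

Δσ_z ≈ 42.2 kPa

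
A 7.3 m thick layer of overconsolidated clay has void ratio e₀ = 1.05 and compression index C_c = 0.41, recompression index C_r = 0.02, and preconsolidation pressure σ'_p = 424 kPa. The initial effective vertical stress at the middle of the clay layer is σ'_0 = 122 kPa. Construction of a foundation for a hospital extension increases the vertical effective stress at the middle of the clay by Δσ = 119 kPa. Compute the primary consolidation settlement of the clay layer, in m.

Final effective stress: σ'_f = 122 + 119 = 241 kPa.
σ'_f = 241 ≤ σ'_p = 424 kPa, so the clay remains overconsolidated and only the recompression index applies:
S_c = C_r·H/(1+e₀)·log₁₀(σ'_f/σ'_0) = 0.02×7.3/2.05×log₁₀(241/122)
    = 0.07122 × 0.29566 = 0.02106 m

S_c ≈ 0.0211 m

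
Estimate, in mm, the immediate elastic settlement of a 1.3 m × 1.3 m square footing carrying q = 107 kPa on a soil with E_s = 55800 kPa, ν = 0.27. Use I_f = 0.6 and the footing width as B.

Immediate (elastic) settlement: S_e = q·B·(1−ν²)/E_s · I_f.
S_e = 107 × 1.3 × (1 − 0.27²) / 55800 × 0.6
    = 107 × 1.3 × 0.9271 / 55800 × 0.6
    = 0.001387 m = 1.387 mm

S_e ≈ 1.39 mm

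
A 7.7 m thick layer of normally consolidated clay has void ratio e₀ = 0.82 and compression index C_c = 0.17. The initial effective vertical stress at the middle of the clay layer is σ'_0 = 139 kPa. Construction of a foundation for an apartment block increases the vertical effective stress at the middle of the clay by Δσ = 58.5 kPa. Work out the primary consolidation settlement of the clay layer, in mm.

S_c ≈ 110 mm

Final effective stress: σ'_f = σ'_0 + Δσ = 139 + 58.5 = 197.5 kPa.
Normally consolidated clay, so the full stress increment lies on the virgin compression line:
S_c = C_c·H/(1+e₀)·log₁₀(σ'_f/σ'_0) = 0.17×7.7/(1+0.82)×log₁₀(197.5/139)
    = 0.71923 × 0.15255 = 0.1097 m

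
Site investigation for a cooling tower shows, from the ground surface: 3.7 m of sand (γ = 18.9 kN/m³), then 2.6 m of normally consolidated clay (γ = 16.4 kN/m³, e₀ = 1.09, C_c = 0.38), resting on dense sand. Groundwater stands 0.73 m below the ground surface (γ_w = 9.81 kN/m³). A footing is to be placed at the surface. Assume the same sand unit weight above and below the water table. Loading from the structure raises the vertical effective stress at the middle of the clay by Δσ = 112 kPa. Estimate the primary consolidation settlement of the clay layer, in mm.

S_c ≈ 243 mm

Mid-depth of clay below the ground surface: z = 3.7 + 2.6/2 = 5 m.
Total vertical stress at mid-clay: σ_v = 18.9×3.7 + 16.4×1.3 = 91.25 kPa.
Pore pressure: u = 9.81×(5 − 0.73) = 41.889 kPa.
Initial effective stress: σ'_0 = σ_v − u = 91.25 − 41.889 = 49.361 kPa.
Final effective stress: σ'_f = σ'_0 + Δσ = 49.361 + 112 = 161.36 kPa.
Normally consolidated clay, so the full stress increment lies on the virgin compression line:
S_c = C_c·H/(1+e₀)·log₁₀(σ'_f/σ'_0) = 0.38×2.6/(1+1.09)×log₁₀(161.36/49.361)
    = 0.47273 × 0.51441 = 0.2432 m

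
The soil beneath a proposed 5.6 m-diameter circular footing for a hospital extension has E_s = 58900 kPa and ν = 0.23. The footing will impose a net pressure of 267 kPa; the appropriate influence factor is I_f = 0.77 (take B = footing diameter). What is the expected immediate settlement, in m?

S_e ≈ 0.0185 m

Immediate (elastic) settlement: S_e = q·B·(1−ν²)/E_s · I_f.
S_e = 267 × 5.6 × (1 − 0.23²) / 58900 × 0.77
    = 267 × 5.6 × 0.9471 / 58900 × 0.77
    = 0.01851 m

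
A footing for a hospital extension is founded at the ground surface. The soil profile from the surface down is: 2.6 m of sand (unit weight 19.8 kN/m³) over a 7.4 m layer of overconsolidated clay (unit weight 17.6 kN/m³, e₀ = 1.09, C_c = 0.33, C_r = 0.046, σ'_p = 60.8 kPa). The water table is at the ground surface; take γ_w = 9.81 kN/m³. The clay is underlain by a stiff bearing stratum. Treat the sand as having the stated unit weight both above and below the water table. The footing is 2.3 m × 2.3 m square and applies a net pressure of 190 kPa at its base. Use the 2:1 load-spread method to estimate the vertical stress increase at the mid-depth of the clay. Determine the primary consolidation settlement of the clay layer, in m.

Mid-depth of clay below the ground surface: z = 2.6 + 7.4/2 = 6.3 m.
Total vertical stress at mid-clay: σ_v = 19.8×2.6 + 17.6×3.7 = 116.6 kPa.
Pore pressure: u = 9.81×(6.3 − 0) = 61.803 kPa.
Initial effective stress: σ'_0 = σ_v − u = 116.6 − 61.803 = 54.797 kPa.
Stress increase at mid-clay by the 2:1 spreading method:
Δσ = qBL/((B+z)(L+z)) = 190×2.3×2.3/((2.3+6.3)(2.3+6.3)) = 13.59 kPa
Final effective stress: σ'_f = 54.797 + 13.59 = 68.387 kPa.
σ'_f = 68.387 > σ'_p = 60.8 kPa, so the stress path crosses the preconsolidation pressure — recompression up to σ'_p, then virgin compression beyond:
S_c = H/(1+e₀)·[C_r·log₁₀(σ'_p/σ'_0) + C_c·log₁₀(σ'_f/σ'_p)]
    = 7.4/2.09 × [0.046×log₁₀(60.8/54.797) + 0.33×log₁₀(68.387/60.8)]
    = 3.5407 × [0.0020768 + 0.016853] = 0.06702 m

S_c ≈ 0.067 m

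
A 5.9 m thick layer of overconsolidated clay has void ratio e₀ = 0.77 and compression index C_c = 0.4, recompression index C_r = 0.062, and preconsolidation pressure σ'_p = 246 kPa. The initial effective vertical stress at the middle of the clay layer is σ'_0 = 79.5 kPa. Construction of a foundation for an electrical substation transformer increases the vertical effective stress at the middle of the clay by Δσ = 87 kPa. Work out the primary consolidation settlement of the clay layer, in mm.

Final effective stress: σ'_f = 79.5 + 87 = 166.5 kPa.
σ'_f = 166.5 ≤ σ'_p = 246 kPa, so the clay remains overconsolidated and only the recompression index applies:
S_c = C_r·H/(1+e₀)·log₁₀(σ'_f/σ'_0) = 0.062×5.9/1.77×log₁₀(166.5/79.5)
    = 0.20666 × 0.32105 = 0.06635 m

S_c ≈ 66.3 mm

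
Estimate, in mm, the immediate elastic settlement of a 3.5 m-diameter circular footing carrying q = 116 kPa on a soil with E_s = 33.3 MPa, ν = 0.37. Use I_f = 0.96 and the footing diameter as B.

S_e ≈ 10.1 mm

Immediate (elastic) settlement: S_e = q·B·(1−ν²)/E_s · I_f.
E_s = 33.3 MPa = 33300 kPa.
S_e = 116 × 3.5 × (1 − 0.37²) / 33300 × 0.96
    = 116 × 3.5 × 0.8631 / 33300 × 0.96
    = 0.0101 m = 10.1 mm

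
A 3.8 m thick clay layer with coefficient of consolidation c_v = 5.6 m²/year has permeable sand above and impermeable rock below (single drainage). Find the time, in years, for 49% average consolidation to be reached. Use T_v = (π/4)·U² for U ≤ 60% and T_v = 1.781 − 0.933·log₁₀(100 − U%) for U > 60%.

Drainage path length: H_d = H = 3.8 m (single drainage).
U ≤ 60%: T_v = (π/4)·U² = (π/4)×0.49² = 0.18857.
t = T_v·H_d²/c_v = 0.18857×3.8²/5.6 = 0.4862 years.

t ≈ 0.486 years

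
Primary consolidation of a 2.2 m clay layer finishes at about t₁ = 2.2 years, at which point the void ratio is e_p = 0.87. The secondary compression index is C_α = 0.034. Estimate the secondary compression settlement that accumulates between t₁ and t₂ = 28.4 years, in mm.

Secondary compression: S_s = C_α·H/(1+e_p)·log₁₀(t₂/t₁)
S_s = 0.034×2.2/(1+0.87)×log₁₀(28.4/2.2)
    = 0.04 × 1.111 = 0.04444 m

S_s ≈ 44.4 mm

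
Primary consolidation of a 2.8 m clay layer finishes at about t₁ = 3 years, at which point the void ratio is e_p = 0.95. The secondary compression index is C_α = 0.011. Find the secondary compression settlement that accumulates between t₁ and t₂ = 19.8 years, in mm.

S_s ≈ 12.9 mm

Secondary compression: S_s = C_α·H/(1+e_p)·log₁₀(t₂/t₁)
S_s = 0.011×2.8/(1+0.95)×log₁₀(19.8/3)
    = 0.01579 × 0.8195 = 0.01294 m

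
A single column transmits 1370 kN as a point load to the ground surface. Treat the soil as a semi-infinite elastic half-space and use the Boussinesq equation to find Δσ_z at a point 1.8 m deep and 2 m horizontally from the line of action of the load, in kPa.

Δσ_z ≈ 27 kPa

Boussinesq vertical stress below a point load on an elastic half-space:
Δσ_z = 3P/(2πz²) · [1 + (r/z)²]^(−5/2)
r/z = 2/1.8 = 1.1111; [1+(r/z)²]^(−5/2) = 0.13397.
Δσ_z = 3×1370/(2π×1.8²) × 0.13397 = 201.89 × 0.13397 = 27.05 kPa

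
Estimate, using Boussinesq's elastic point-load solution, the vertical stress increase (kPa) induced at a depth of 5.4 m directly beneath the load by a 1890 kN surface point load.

Δσ_z ≈ 30.9 kPa

Boussinesq vertical stress below a point load on an elastic half-space:
Δσ_z = 3P/(2πz²) · [1 + (r/z)²]^(−5/2)
r/z = 0/5.4 = 0; [1+(r/z)²]^(−5/2) = 1.
Δσ_z = 3×1890/(2π×5.4²) × 1 = 30.947 × 1 = 30.95 kPa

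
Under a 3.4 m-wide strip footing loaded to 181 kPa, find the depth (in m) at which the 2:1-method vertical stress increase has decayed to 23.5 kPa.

z ≈ 22.8 m

2:1 spreading — at depth z the loaded area has grown by z in each plan dimension:
qB/(B+z) = Δσ_z ⇒ z = qB/Δσ_z − B = 181×3.4/23.5 − 3.4 = 22.79 m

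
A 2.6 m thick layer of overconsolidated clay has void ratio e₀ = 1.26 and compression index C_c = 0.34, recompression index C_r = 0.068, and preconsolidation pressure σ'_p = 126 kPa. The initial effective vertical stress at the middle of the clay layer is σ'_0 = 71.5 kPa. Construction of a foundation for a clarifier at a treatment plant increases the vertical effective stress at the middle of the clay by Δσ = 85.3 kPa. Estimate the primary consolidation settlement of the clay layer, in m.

Final effective stress: σ'_f = 71.5 + 85.3 = 156.8 kPa.
σ'_f = 156.8 > σ'_p = 126 kPa, so the stress path crosses the preconsolidation pressure — recompression up to σ'_p, then virgin compression beyond:
S_c = H/(1+e₀)·[C_r·log₁₀(σ'_p/σ'_0) + C_c·log₁₀(σ'_f/σ'_p)]
    = 2.6/2.26 × [0.068×log₁₀(126/71.5) + 0.34×log₁₀(156.8/126)]
    = 1.1504 × [0.016732 + 0.032292] = 0.0564 m

S_c ≈ 0.0564 m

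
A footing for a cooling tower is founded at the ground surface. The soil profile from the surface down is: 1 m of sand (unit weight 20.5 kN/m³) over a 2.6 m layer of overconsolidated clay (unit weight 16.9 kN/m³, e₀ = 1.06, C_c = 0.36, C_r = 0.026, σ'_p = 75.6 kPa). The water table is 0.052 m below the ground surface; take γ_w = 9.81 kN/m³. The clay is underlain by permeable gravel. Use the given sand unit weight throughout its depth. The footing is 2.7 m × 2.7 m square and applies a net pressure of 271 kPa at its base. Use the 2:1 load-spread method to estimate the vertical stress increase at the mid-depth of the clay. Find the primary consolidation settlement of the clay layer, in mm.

Mid-depth of clay below the ground surface: z = 1 + 2.6/2 = 2.3 m.
Total vertical stress at mid-clay: σ_v = 20.5×1 + 16.9×1.3 = 42.47 kPa.
Pore pressure: u = 9.81×(2.3 − 0.052) = 22.053 kPa.
Initial effective stress: σ'_0 = σ_v − u = 42.47 − 22.053 = 20.417 kPa.
Stress increase at mid-clay by the 2:1 spreading method:
Δσ = qBL/((B+z)(L+z)) = 271×2.7×2.7/((2.7+2.3)(2.7+2.3)) = 79.024 kPa
Final effective stress: σ'_f = 20.417 + 79.024 = 99.441 kPa.
σ'_f = 99.441 > σ'_p = 75.6 kPa, so the stress path crosses the preconsolidation pressure — recompression up to σ'_p, then virgin compression beyond:
S_c = H/(1+e₀)·[C_r·log₁₀(σ'_p/σ'_0) + C_c·log₁₀(σ'_f/σ'_p)]
    = 2.6/2.06 × [0.026×log₁₀(75.6/20.417) + 0.36×log₁₀(99.441/75.6)]
    = 1.2621 × [0.014782 + 0.042856] = 0.07274 m

S_c ≈ 72.7 mm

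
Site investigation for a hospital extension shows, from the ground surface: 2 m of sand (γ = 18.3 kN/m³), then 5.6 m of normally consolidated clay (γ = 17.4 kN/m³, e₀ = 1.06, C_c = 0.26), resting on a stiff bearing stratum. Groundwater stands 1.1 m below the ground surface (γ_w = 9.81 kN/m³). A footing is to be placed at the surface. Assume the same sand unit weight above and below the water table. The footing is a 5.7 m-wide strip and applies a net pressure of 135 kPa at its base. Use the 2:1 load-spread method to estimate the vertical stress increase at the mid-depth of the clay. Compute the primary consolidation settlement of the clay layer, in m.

S_c ≈ 0.281 m

Mid-depth of clay below the ground surface: z = 2 + 5.6/2 = 4.8 m.
Total vertical stress at mid-clay: σ_v = 18.3×2 + 17.4×2.8 = 85.32 kPa.
Pore pressure: u = 9.81×(4.8 − 1.1) = 36.297 kPa.
Initial effective stress: σ'_0 = σ_v − u = 85.32 − 36.297 = 49.023 kPa.
Stress increase at mid-clay by the 2:1 spreading method:
Δσ = qB/(B+z) = 135×5.7/(5.7+4.8) = 73.286 kPa
Final effective stress: σ'_f = σ'_0 + Δσ = 49.023 + 73.286 = 122.31 kPa.
Normally consolidated clay, so the full stress increment lies on the virgin compression line:
S_c = C_c·H/(1+e₀)·log₁₀(σ'_f/σ'_0) = 0.26×5.6/(1+1.06)×log₁₀(122.31/49.023)
    = 0.7068 × 0.39706 = 0.2806 m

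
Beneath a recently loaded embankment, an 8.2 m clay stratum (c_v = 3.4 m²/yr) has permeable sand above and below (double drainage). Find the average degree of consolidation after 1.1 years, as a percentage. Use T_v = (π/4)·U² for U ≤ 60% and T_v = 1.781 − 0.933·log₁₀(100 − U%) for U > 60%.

Drainage path length: H_d = H/2 = 4.1 m (double drainage).
T_v = c_v·t/H_d² = 3.4×1.1/4.1² = 0.22249.
T_v = 0.22249 corresponds to the U ≤ 60% branch:
U = √(4T_v/π) = 0.5322

U ≈ 53.2 %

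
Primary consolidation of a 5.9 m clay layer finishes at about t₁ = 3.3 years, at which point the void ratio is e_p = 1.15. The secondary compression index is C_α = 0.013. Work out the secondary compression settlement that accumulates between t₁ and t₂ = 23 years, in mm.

S_s ≈ 30.1 mm

Secondary compression: S_s = C_α·H/(1+e_p)·log₁₀(t₂/t₁)
S_s = 0.013×5.9/(1+1.15)×log₁₀(23/3.3)
    = 0.03567 × 0.8432 = 0.03008 m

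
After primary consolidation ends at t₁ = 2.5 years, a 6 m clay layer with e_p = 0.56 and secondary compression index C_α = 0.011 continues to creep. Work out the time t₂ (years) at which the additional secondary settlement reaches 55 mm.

t₂ ≈ 49.9 years

S_s = C_α·H/(1+e_p)·log₁₀(t₂/t₁) ⇒ log₁₀(t₂/t₁) = S_s·(1+e_p)/(C_α·H).
log₁₀(t₂/t₁) = 0.055 × (1+0.56) / (0.011×6) = 1.3
t₂ = t₁ × 10^1.3 = 2.5 × 19.95 = 49.88 years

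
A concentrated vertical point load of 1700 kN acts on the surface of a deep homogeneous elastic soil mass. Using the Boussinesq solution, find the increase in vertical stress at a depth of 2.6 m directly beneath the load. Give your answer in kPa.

Boussinesq vertical stress below a point load on an elastic half-space:
Δσ_z = 3P/(2πz²) · [1 + (r/z)²]^(−5/2)
r/z = 0/2.6 = 0; [1+(r/z)²]^(−5/2) = 1.
Δσ_z = 3×1700/(2π×2.6²) × 1 = 120.07 × 1 = 120.1 kPa

Δσ_z ≈ 120 kPa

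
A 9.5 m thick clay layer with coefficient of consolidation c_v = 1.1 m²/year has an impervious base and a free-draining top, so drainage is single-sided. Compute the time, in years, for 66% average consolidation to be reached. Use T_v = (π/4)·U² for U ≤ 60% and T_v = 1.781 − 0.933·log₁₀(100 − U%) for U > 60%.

Drainage path length: H_d = H = 9.5 m (single drainage).
U > 60%: T_v = 1.781 − 0.933·log₁₀(100 − 66) = 0.35213.
t = T_v·H_d²/c_v = 0.35213×9.5²/1.1 = 28.89 years.

t ≈ 28.9 years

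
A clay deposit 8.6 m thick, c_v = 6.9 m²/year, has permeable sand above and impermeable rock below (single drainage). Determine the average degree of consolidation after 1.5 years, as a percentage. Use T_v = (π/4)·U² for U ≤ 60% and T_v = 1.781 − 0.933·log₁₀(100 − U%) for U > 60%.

Drainage path length: H_d = H = 8.6 m (single drainage).
T_v = c_v·t/H_d² = 6.9×1.5/8.6² = 0.13994.
T_v = 0.13994 corresponds to the U ≤ 60% branch:
U = √(4T_v/π) = 0.4221

U ≈ 42.2 %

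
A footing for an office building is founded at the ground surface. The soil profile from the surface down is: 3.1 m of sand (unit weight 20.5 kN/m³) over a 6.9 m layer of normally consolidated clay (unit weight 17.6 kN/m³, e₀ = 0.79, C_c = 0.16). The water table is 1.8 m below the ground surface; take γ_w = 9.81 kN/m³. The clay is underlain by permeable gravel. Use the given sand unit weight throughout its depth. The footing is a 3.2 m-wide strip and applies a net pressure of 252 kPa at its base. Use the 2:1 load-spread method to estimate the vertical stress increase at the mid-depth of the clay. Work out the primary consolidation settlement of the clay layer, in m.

S_c ≈ 0.194 m

Mid-depth of clay below the ground surface: z = 3.1 + 6.9/2 = 6.55 m.
Total vertical stress at mid-clay: σ_v = 20.5×3.1 + 17.6×3.45 = 124.27 kPa.
Pore pressure: u = 9.81×(6.55 − 1.8) = 46.598 kPa.
Initial effective stress: σ'_0 = σ_v − u = 124.27 − 46.598 = 77.672 kPa.
Stress increase at mid-clay by the 2:1 spreading method:
Δσ = qB/(B+z) = 252×3.2/(3.2+6.55) = 82.708 kPa
Final effective stress: σ'_f = σ'_0 + Δσ = 77.672 + 82.708 = 160.38 kPa.
Normally consolidated clay, so the full stress increment lies on the virgin compression line:
S_c = C_c·H/(1+e₀)·log₁₀(σ'_f/σ'_0) = 0.16×6.9/(1+0.79)×log₁₀(160.38/77.672)
    = 0.61676 × 0.31489 = 0.1942 m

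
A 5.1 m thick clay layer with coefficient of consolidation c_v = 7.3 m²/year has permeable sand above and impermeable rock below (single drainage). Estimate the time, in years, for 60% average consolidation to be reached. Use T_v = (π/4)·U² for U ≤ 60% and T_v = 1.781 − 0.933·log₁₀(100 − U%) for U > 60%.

t ≈ 1.01 years

Drainage path length: H_d = H = 5.1 m (single drainage).
U ≤ 60%: T_v = (π/4)·U² = (π/4)×0.6² = 0.28274.
t = T_v·H_d²/c_v = 0.28274×5.1²/7.3 = 1.007 years.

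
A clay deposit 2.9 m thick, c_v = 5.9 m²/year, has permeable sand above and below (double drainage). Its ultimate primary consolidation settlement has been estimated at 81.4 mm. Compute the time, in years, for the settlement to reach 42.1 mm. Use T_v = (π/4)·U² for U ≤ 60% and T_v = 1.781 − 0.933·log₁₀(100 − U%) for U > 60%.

t ≈ 0.0749 years

Drainage path length: H_d = H/2 = 1.45 m (double drainage).
U = S(t)/S_ult = 42.1/81.4 = 0.5172.
U ≤ 60%: T_v = (π/4)·U² = (π/4)×0.5172² = 0.21009.
t = T_v·H_d²/c_v = 0.21009×1.45²/5.9 = 0.07487 years.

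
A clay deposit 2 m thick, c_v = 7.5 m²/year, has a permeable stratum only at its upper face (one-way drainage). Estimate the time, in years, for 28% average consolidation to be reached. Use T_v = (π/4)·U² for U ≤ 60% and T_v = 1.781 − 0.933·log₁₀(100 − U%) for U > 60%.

t ≈ 0.0328 years

Drainage path length: H_d = H = 2 m (single drainage).
U ≤ 60%: T_v = (π/4)·U² = (π/4)×0.28² = 0.061575.
t = T_v·H_d²/c_v = 0.061575×2²/7.5 = 0.03284 years.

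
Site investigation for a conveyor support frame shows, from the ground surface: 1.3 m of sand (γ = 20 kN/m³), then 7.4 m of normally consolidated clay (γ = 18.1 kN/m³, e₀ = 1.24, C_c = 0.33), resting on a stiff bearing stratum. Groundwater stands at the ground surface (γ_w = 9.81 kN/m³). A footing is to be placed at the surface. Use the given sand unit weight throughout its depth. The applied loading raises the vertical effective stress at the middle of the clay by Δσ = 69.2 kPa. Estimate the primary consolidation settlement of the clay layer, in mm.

S_c ≈ 448 mm

Mid-depth of clay below the ground surface: z = 1.3 + 7.4/2 = 5 m.
Total vertical stress at mid-clay: σ_v = 20×1.3 + 18.1×3.7 = 92.97 kPa.
Pore pressure: u = 9.81×(5 − 0) = 49.05 kPa.
Initial effective stress: σ'_0 = σ_v − u = 92.97 − 49.05 = 43.92 kPa.
Final effective stress: σ'_f = σ'_0 + Δσ = 43.92 + 69.2 = 113.12 kPa.
Normally consolidated clay, so the full stress increment lies on the virgin compression line:
S_c = C_c·H/(1+e₀)·log₁₀(σ'_f/σ'_0) = 0.33×7.4/(1+1.24)×log₁₀(113.12/43.92)
    = 1.0902 × 0.41088 = 0.4479 m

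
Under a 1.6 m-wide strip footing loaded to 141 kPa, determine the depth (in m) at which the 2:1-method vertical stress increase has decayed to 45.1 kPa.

2:1 spreading — at depth z the loaded area has grown by z in each plan dimension:
qB/(B+z) = Δσ_z ⇒ z = qB/Δσ_z − B = 141×1.6/45.1 − 1.6 = 3.402 m

z ≈ 3.4 m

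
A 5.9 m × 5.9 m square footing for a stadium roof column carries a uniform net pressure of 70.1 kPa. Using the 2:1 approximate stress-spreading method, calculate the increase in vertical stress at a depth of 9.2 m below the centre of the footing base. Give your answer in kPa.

Δσ_z ≈ 10.7 kPa

By the 2:1 method the load spreads at 1 horizontal : 2 vertical, so at depth z the loaded area has grown by z in each plan dimension:
Δσ = qBL/((B+z)(L+z)) = 70.1×5.9×5.9/((5.9+9.2)(5.9+9.2)) = 10.702 kPa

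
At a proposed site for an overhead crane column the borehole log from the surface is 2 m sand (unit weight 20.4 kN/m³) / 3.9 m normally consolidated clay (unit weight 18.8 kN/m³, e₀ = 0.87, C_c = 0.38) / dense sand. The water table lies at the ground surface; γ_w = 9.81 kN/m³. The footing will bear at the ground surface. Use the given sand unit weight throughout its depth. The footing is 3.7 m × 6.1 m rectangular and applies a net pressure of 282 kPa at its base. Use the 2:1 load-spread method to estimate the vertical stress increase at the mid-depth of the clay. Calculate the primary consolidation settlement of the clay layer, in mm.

S_c ≈ 394 mm

Mid-depth of clay below the ground surface: z = 2 + 3.9/2 = 3.95 m.
Total vertical stress at mid-clay: σ_v = 20.4×2 + 18.8×1.95 = 77.46 kPa.
Pore pressure: u = 9.81×(3.95 − 0) = 38.75 kPa.
Initial effective stress: σ'_0 = σ_v − u = 77.46 − 38.75 = 38.71 kPa.
Stress increase at mid-clay by the 2:1 spreading method:
Δσ = qBL/((B+z)(L+z)) = 282×3.7×6.1/((3.7+3.95)(6.1+3.95)) = 82.785 kPa
Final effective stress: σ'_f = σ'_0 + Δσ = 38.71 + 82.785 = 121.5 kPa.
Normally consolidated clay, so the full stress increment lies on the virgin compression line:
S_c = C_c·H/(1+e₀)·log₁₀(σ'_f/σ'_0) = 0.38×3.9/(1+0.87)×log₁₀(121.5/38.71)
    = 0.79251 × 0.49675 = 0.3937 m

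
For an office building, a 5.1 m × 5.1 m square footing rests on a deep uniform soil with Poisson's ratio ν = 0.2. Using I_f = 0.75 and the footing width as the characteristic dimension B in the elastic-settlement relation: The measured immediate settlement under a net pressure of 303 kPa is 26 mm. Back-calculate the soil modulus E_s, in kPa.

E_s ≈ 42800 kPa

S_e = q·B·(1−ν²)/E_s · I_f  ⇒  E_s = q·B·(1−ν²)·I_f / S_e.
E_s = 303 × 5.1 × 0.96 × 0.75 / 0.026 = 42790 kPa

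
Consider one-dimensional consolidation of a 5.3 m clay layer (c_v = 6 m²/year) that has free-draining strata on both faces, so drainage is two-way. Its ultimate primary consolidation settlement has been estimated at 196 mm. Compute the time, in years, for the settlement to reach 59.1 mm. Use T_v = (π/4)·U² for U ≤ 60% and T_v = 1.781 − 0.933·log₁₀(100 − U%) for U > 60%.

t ≈ 0.0836 years

Drainage path length: H_d = H/2 = 2.65 m (double drainage).
U = S(t)/S_ult = 59.1/196 = 0.3015.
U ≤ 60%: T_v = (π/4)·U² = (π/4)×0.30153² = 0.071409.
t = T_v·H_d²/c_v = 0.071409×2.65²/6 = 0.08358 years.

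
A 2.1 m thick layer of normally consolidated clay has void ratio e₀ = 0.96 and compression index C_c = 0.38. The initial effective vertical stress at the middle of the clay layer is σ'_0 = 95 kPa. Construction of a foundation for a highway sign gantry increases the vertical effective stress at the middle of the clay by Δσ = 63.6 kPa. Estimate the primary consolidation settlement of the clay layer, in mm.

S_c ≈ 90.6 mm

Final effective stress: σ'_f = σ'_0 + Δσ = 95 + 63.6 = 158.6 kPa.
Normally consolidated clay, so the full stress increment lies on the virgin compression line:
S_c = C_c·H/(1+e₀)·log₁₀(σ'_f/σ'_0) = 0.38×2.1/(1+0.96)×log₁₀(158.6/95)
    = 0.40714 × 0.22258 = 0.09062 m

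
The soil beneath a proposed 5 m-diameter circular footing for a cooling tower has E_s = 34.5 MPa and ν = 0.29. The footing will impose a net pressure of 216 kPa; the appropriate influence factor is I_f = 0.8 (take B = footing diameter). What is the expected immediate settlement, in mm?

S_e ≈ 22.9 mm

Immediate (elastic) settlement: S_e = q·B·(1−ν²)/E_s · I_f.
E_s = 34.5 MPa = 34500 kPa.
S_e = 216 × 5 × (1 − 0.29²) / 34500 × 0.8
    = 216 × 5 × 0.9159 / 34500 × 0.8
    = 0.02294 m = 22.94 mm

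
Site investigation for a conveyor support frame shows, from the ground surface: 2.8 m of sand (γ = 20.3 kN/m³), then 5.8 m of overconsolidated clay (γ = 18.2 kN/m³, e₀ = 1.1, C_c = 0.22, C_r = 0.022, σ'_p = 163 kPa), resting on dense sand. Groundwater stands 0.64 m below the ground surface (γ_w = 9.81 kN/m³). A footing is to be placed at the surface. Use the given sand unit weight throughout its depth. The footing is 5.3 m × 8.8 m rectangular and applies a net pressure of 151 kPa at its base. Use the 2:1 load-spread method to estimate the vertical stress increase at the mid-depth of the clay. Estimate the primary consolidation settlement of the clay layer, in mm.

Mid-depth of clay below the ground surface: z = 2.8 + 5.8/2 = 5.7 m.
Total vertical stress at mid-clay: σ_v = 20.3×2.8 + 18.2×2.9 = 109.62 kPa.
Pore pressure: u = 9.81×(5.7 − 0.64) = 49.639 kPa.
Initial effective stress: σ'_0 = σ_v − u = 109.62 − 49.639 = 59.981 kPa.
Stress increase at mid-clay by the 2:1 spreading method:
Δσ = qBL/((B+z)(L+z)) = 151×5.3×8.8/((5.3+5.7)(8.8+5.7)) = 44.154 kPa
Final effective stress: σ'_f = 59.981 + 44.154 = 104.14 kPa.
σ'_f = 104.14 ≤ σ'_p = 163 kPa, so the clay remains overconsolidated and only the recompression index applies:
S_c = C_r·H/(1+e₀)·log₁₀(σ'_f/σ'_0) = 0.022×5.8/2.1×log₁₀(104.14/59.981)
    = 0.060762 × 0.2396 = 0.01456 m

S_c ≈ 14.6 mm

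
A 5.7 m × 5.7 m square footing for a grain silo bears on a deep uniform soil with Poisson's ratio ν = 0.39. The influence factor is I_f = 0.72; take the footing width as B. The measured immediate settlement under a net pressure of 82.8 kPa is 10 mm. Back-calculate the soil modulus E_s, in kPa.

E_s ≈ 28800 kPa

S_e = q·B·(1−ν²)/E_s · I_f  ⇒  E_s = q·B·(1−ν²)·I_f / S_e.
E_s = 82.8 × 5.7 × 0.8479 × 0.72 / 0.01 = 28810 kPa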